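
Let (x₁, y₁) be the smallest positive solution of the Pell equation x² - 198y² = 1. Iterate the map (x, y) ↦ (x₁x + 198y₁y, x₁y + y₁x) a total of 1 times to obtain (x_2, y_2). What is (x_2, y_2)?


Step 1: Find the fundamental solution (x₁, y₁) of x² - 198y² = 1.
  Expand √198 as a continued fraction. a₀ = ⌊√198⌋ = 14; iterate m_{k+1} = d_k·a_k − m_k, d_{k+1} = (198 − m_{k+1}²)/d_k, a_{k+1} = ⌊(a₀ + m_{k+1})/d_{k+1}⌋ (starting m₀ = 0, d₀ = 1), with convergents p_k = a_k·p_{k-1} + p_{k-2}, q_k = a_k·q_{k-1} + q_{k-2} (p₋₁ = 1, q₋₁ = 0):
  k = 0: a₀ = 14; p₀/q₀ = 14/1; p₀² − 198·q₀² = 196 − 198 = -2.
  k = 1: m = 14, d = 2, a = ⌊(14 + 14)/2⌋ = 14; p/q = (14·14 + 1)/(14·1 + 0) = 197/14; p² − 198·q² = 38809 − 38808 = 1.
  The first convergent with p² − 198·q² = 1 gives the fundamental solution (x₁, y₁) = (197, 14).
Step 2: Apply the recurrence (x_{n+1}, y_{n+1}) = (x₁x_n + 198y₁y_n, x₁y_n + y₁x_n) repeatedly.
  From (x_1, y_1) = (197, 14): x_2 = 197·197 + 198·14·14 = 77617; y_2 = 197·14 + 14·197 = 5516.
Step 3: Verify x_2² - 198·y_2² = 6024398689 - 6024398688 = 1 (should be 1). ✓

(x_1, y_1) = (197, 14); (x_2, y_2) = (77617, 5516).


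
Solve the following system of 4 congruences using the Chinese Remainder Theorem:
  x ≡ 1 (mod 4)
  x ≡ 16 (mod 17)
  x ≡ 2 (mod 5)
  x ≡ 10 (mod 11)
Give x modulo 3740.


Product of moduli M = 4 · 17 · 5 · 11 = 3740.
Merge one congruence at a time:
  Start: x ≡ 1 (mod 4).
  Combine with x ≡ 16 (mod 17); new modulus lcm = 68.
    Write x = 1 + 4·t and substitute into x ≡ 16 (mod 17): 4·t ≡ 16 − 1 = 15 (mod 17).
    The inverse of 4 mod 17 is 13 (since 4·13 = 52 = 3·17 + 1), so t ≡ 13·15 = 195 ≡ 8 (mod 17).
    Then x = 1 + 4·8 = 33, valid modulo lcm(4, 17) = 68: x ≡ 33 (mod 68).
  Combine with x ≡ 2 (mod 5); new modulus lcm = 340.
    Write x = 33 + 68·t and substitute into x ≡ 2 (mod 5): 68·t ≡ 2 − 33 = -31 (mod 5).
    Reduce coefficients mod 5: 3·t ≡ 4 (mod 5).
    The inverse of 3 mod 5 is 2 (since 3·2 = 6 = 1·5 + 1), so t ≡ 2·4 = 8 ≡ 3 (mod 5).
    Then x = 33 + 68·3 = 237, valid modulo lcm(68, 5) = 340: x ≡ 237 (mod 340).
  Combine with x ≡ 10 (mod 11); new modulus lcm = 3740.
    Write x = 237 + 340·t and substitute into x ≡ 10 (mod 11): 340·t ≡ 10 − 237 = -227 (mod 11).
    Reduce coefficients mod 11: 10·t ≡ 4 (mod 11).
    The inverse of 10 mod 11 is 10 (since 10·10 = 100 = 9·11 + 1), so t ≡ 10·4 = 40 ≡ 7 (mod 11).
    Then x = 237 + 340·7 = 2617, valid modulo lcm(340, 11) = 3740: x ≡ 2617 (mod 3740).
Verify against each original: 2617 mod 4 = 1, 2617 mod 17 = 16, 2617 mod 5 = 2, 2617 mod 11 = 10.

x ≡ 2617 (mod 3740).


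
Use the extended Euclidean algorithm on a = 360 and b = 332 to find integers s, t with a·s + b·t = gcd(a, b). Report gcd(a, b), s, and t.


Euclidean algorithm on (360, 332) — divide until remainder is 0:
  360 = 1 · 332 + 28
  332 = 11 · 28 + 24
  28 = 1 · 24 + 4
  24 = 6 · 4 + 0
gcd(360, 332) = 4.
Track Bezout coefficients alongside the remainders: start with r₀ = 360 = a·1 + b·0 (s = 1, t = 0) and r₁ = 332 = a·0 + b·1 (s = 0, t = 1); each new remainder r_{k+1} = r_{k-1} − q_k·r_k inherits s_{k+1} = s_{k-1} − q_k·s_k, t_{k+1} = t_{k-1} − q_k·t_k, so r_k = a·s_k + b·t_k at every step:
  q = 1: r = 28, s = 1 − 1·0 = 1, t = 0 − 1·1 = -1  (check: 360·1 + 332·(-1) = 28)
  q = 11: r = 24, s = 0 − 11·1 = -11, t = 1 − 11·(-1) = 12  (check: 360·(-11) + 332·12 = 24)
  q = 1: r = 4, s = 1 − 1·(-11) = 12, t = -1 − 1·12 = -13  (check: 360·12 + 332·(-13) = 4)
The row with r = 4 (the gcd) gives the Bezout coefficients s = 12, t = -13.
Result: 360 · (12) + 332 · (-13) = 4.

gcd(360, 332) = 4; s = 12, t = -13 (check: 360·12 + 332·(-13) = 4).


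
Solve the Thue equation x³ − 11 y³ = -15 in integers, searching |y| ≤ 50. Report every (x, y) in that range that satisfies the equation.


The equation is x³ - 11y³ = -15. For fixed y, x³ = 11·y³ − 15, so a solution requires the RHS to be a perfect cube.
Strategy: iterate y from -50 to 50, compute RHS = 11·y³ − 15, and check whether it is a (positive or negative) perfect cube.
Check small values of y:
  y = 0: RHS = -15 is not a perfect cube.
  y = 1: RHS = -4 is not a perfect cube.
  y = -1: RHS = -26 is not a perfect cube.
  y = 2: RHS = 73 is not a perfect cube.
  y = -2: RHS = -103 is not a perfect cube.
  y = 3: RHS = 282 is not a perfect cube.
  y = -3: RHS = -312 is not a perfect cube.
Continuing the search up to |y| = 50 finds no solutions either.
No (x, y) in the scanned range satisfies the equation.

No integer solutions with |y| ≤ 50.


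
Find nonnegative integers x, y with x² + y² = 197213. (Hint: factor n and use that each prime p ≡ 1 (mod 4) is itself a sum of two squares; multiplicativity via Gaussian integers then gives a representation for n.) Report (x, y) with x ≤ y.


Step 1: Factor n = 197213 = 53 · 61^2.
Step 2: Check the mod-4 condition on each prime factor: 53 ≡ 1 (mod 4), exponent 1; 61 ≡ 1 (mod 4), exponent 2.
All primes ≡ 3 (mod 4) appear to even exponent (or don't appear), so by the two-squares theorem n IS expressible as a sum of two squares.
Step 3: Build a representation. Here n = 53 · 61 · 61 is a product of primes ≡ 1 (mod 4). Each prime p ≡ 1 (mod 4) is itself a sum of two squares; find a² by testing p − a² for a perfect square:
  53: 53 − 1² = 52, 53 − 2² = 49 = 7² ⇒ 53 = 2² + 7².
  61: 61 − 1² = 60, 61 − 2² = 57, 61 − 3² = 52, 61 − 4² = 45, 61 − 5² = 36 = 6² ⇒ 61 = 5² + 6².
  Combine using the Brahmagupta–Fibonacci identity (a² + b²)(c² + d²) = (ac − bd)² + (ad + bc)² = (ac + bd)² + (ad − bc)²:
  53 · 61 = 3233: from (2² + 7²)(5² + 6²), take (2·5 − 7·6, 2·6 + 7·5) = (10 − 42, 12 + 35) = (-32, 47); dropping signs (only squares matter) gives (32, 47); check 32² + 47² = 1024 + 2209 = 3233 ✓.
  3233 · 61 = 197213: from (32² + 47²)(5² + 6²), take (32·5 − 47·6, 32·6 + 47·5) = (160 − 282, 192 + 235) = (-122, 427); dropping signs (only squares matter) gives (122, 427); check 122² + 427² = 14884 + 182329 = 197213 ✓.
Step 4: Order so x ≤ y and verify: 122² + 427² = 14884 + 182329 = 197213 = n. ✓

n = 197213 = 122² + 427² (one valid representation with x ≤ y).


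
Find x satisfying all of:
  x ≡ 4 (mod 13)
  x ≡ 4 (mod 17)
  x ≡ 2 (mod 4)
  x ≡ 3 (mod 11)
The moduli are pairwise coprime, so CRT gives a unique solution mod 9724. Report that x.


Product of moduli M = 13 · 17 · 4 · 11 = 9724.
Merge one congruence at a time:
  Start: x ≡ 4 (mod 13).
  Combine with x ≡ 4 (mod 17); new modulus lcm = 221.
    Write x = 4 + 13·t and substitute into x ≡ 4 (mod 17): 13·t ≡ 4 − 4 = 0 (mod 17).
    The inverse of 13 mod 17 is 4 (since 13·4 = 52 = 3·17 + 1), so t ≡ 4·0 = 0 ≡ 0 (mod 17).
    Then x = 4 + 13·0 = 4, valid modulo lcm(13, 17) = 221: x ≡ 4 (mod 221).
  Combine with x ≡ 2 (mod 4); new modulus lcm = 884.
    Write x = 4 + 221·t and substitute into x ≡ 2 (mod 4): 221·t ≡ 2 − 4 = -2 (mod 4).
    Reduce coefficients mod 4: 1·t ≡ 2 (mod 4).
    So t ≡ 2 (mod 4).
    Then x = 4 + 221·2 = 446, valid modulo lcm(221, 4) = 884: x ≡ 446 (mod 884).
  Combine with x ≡ 3 (mod 11); new modulus lcm = 9724.
    Write x = 446 + 884·t and substitute into x ≡ 3 (mod 11): 884·t ≡ 3 − 446 = -443 (mod 11).
    Reduce coefficients mod 11: 4·t ≡ 8 (mod 11).
    The inverse of 4 mod 11 is 3 (since 4·3 = 12 = 1·11 + 1), so t ≡ 3·8 = 24 ≡ 2 (mod 11).
    Then x = 446 + 884·2 = 2214, valid modulo lcm(884, 11) = 9724: x ≡ 2214 (mod 9724).
Verify against each original: 2214 mod 13 = 4, 2214 mod 17 = 4, 2214 mod 4 = 2, 2214 mod 11 = 3.

x ≡ 2214 (mod 9724).


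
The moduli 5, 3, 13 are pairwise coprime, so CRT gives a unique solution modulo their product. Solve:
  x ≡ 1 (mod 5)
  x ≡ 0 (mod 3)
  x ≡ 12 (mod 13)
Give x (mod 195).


Moduli 5, 3, 13 are pairwise coprime; by CRT there is a unique solution modulo M = 5 · 3 · 13 = 195.
Solve pairwise, accumulating the modulus:
  Start with x ≡ 1 (mod 5).
  Combine with x ≡ 0 (mod 3): since gcd(5, 3) = 1, we get a unique residue mod 15.
    Write x = 1 + 5·t and substitute into x ≡ 0 (mod 3): 5·t ≡ 0 − 1 = -1 (mod 3).
    Reduce coefficients mod 3: 2·t ≡ 2 (mod 3).
    The inverse of 2 mod 3 is 2 (since 2·2 = 4 = 1·3 + 1), so t ≡ 2·2 = 4 ≡ 1 (mod 3).
    Then x = 1 + 5·1 = 6, valid modulo lcm(5, 3) = 15: x ≡ 6 (mod 15).
  Combine with x ≡ 12 (mod 13): since gcd(15, 13) = 1, we get a unique residue mod 195.
    Write x = 6 + 15·t and substitute into x ≡ 12 (mod 13): 15·t ≡ 12 − 6 = 6 (mod 13).
    Reduce coefficients mod 13: 2·t ≡ 6 (mod 13).
    The inverse of 2 mod 13 is 7 (since 2·7 = 14 = 1·13 + 1), so t ≡ 7·6 = 42 ≡ 3 (mod 13).
    Then x = 6 + 15·3 = 51, valid modulo lcm(15, 13) = 195: x ≡ 51 (mod 195).
Verify: 51 mod 5 = 1 ✓, 51 mod 3 = 0 ✓, 51 mod 13 = 12 ✓.

x ≡ 51 (mod 195).


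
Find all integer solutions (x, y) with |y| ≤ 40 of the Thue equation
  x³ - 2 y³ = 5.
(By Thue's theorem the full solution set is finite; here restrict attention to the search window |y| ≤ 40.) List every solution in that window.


The equation is x³ - 2y³ = 5. For fixed y, x³ = 2·y³ + 5, so a solution requires the RHS to be a perfect cube.
Strategy: iterate y from -40 to 40, compute RHS = 2·y³ + 5, and check whether it is a (positive or negative) perfect cube.
Check small values of y:
  y = 0: RHS = 5 is not a perfect cube.
  y = 1: RHS = 7 is not a perfect cube.
  y = -1: RHS = 3 is not a perfect cube.
  y = 2: RHS = 21 is not a perfect cube.
  y = -2: RHS = -11 is not a perfect cube.
  y = 3: RHS = 59 is not a perfect cube.
  y = -3: RHS = -49 is not a perfect cube.
Continuing the search up to |y| = 40 finds no solutions either.
No (x, y) in the scanned range satisfies the equation.

No integer solutions with |y| ≤ 40.


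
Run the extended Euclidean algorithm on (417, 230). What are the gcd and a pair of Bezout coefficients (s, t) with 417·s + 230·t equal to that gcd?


Euclidean algorithm on (417, 230) — divide until remainder is 0:
  417 = 1 · 230 + 187
  230 = 1 · 187 + 43
  187 = 4 · 43 + 15
  43 = 2 · 15 + 13
  15 = 1 · 13 + 2
  13 = 6 · 2 + 1
  2 = 2 · 1 + 0
gcd(417, 230) = 1.
Track Bezout coefficients alongside the remainders: start with r₀ = 417 = a·1 + b·0 (s = 1, t = 0) and r₁ = 230 = a·0 + b·1 (s = 0, t = 1); each new remainder r_{k+1} = r_{k-1} − q_k·r_k inherits s_{k+1} = s_{k-1} − q_k·s_k, t_{k+1} = t_{k-1} − q_k·t_k, so r_k = a·s_k + b·t_k at every step:
  q = 1: r = 187, s = 1 − 1·0 = 1, t = 0 − 1·1 = -1  (check: 417·1 + 230·(-1) = 187)
  q = 1: r = 43, s = 0 − 1·1 = -1, t = 1 − 1·(-1) = 2  (check: 417·(-1) + 230·2 = 43)
  q = 4: r = 15, s = 1 − 4·(-1) = 5, t = -1 − 4·2 = -9  (check: 417·5 + 230·(-9) = 15)
  q = 2: r = 13, s = -1 − 2·5 = -11, t = 2 − 2·(-9) = 20  (check: 417·(-11) + 230·20 = 13)
  q = 1: r = 2, s = 5 − 1·(-11) = 16, t = -9 − 1·20 = -29  (check: 417·16 + 230·(-29) = 2)
  q = 6: r = 1, s = -11 − 6·16 = -107, t = 20 − 6·(-29) = 194  (check: 417·(-107) + 230·194 = 1)
The row with r = 1 (the gcd) gives the Bezout coefficients s = -107, t = 194.
Result: 417 · (-107) + 230 · (194) = 1.

gcd(417, 230) = 1; s = -107, t = 194 (check: 417·(-107) + 230·194 = 1).


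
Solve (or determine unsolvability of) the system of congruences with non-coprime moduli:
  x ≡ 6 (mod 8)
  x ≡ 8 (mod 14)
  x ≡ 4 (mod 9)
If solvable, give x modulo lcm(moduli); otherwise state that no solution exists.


Moduli 8, 14, 9 are not pairwise coprime, so CRT works modulo lcm(m_i) when all pairwise compatibility conditions hold.
Pairwise compatibility: gcd(m_i, m_j) must divide a_i - a_j for every pair.
Merge one congruence at a time:
  Start: x ≡ 6 (mod 8).
  Combine with x ≡ 8 (mod 14): gcd(8, 14) = 2; 8 - 6 = 2, which IS divisible by 2, so compatible.
    Write x = 6 + 8·t and substitute into x ≡ 8 (mod 14): 8·t ≡ 8 − 6 = 2 (mod 14).
    Divide the congruence (and modulus) by g = 2: 4·t ≡ 1 (mod 7).
    The inverse of 4 mod 7 is 2 (since 4·2 = 8 = 1·7 + 1), so t ≡ 2·1 = 2 ≡ 2 (mod 7).
    Then x = 6 + 8·2 = 22, valid modulo lcm(8, 14) = 56: x ≡ 22 (mod 56).
  Combine with x ≡ 4 (mod 9): gcd(56, 9) = 1; 4 - 22 = -18, which IS divisible by 1, so compatible.
    Write x = 22 + 56·t and substitute into x ≡ 4 (mod 9): 56·t ≡ 4 − 22 = -18 (mod 9).
    Reduce coefficients mod 9: 2·t ≡ 0 (mod 9).
    The inverse of 2 mod 9 is 5 (since 2·5 = 10 = 1·9 + 1), so t ≡ 5·0 = 0 ≡ 0 (mod 9).
    Then x = 22 + 56·0 = 22, valid modulo lcm(56, 9) = 504: x ≡ 22 (mod 504).
Verify: 22 mod 8 = 6, 22 mod 14 = 8, 22 mod 9 = 4.

x ≡ 22 (mod 504).


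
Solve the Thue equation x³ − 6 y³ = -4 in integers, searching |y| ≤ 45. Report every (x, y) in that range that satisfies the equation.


The equation is x³ - 6y³ = -4. For fixed y, x³ = 6·y³ − 4, so a solution requires the RHS to be a perfect cube.
Strategy: iterate y from -45 to 45, compute RHS = 6·y³ − 4, and check whether it is a (positive or negative) perfect cube.
Check small values of y:
  y = 0: RHS = -4 is not a perfect cube.
  y = 1: RHS = 2 is not a perfect cube.
  y = -1: RHS = -10 is not a perfect cube.
  y = 2: RHS = 44 is not a perfect cube.
  y = -2: RHS = -52 is not a perfect cube.
  y = 3: RHS = 158 is not a perfect cube.
  y = -3: RHS = -166 is not a perfect cube.
Continuing the search up to |y| = 45 finds no solutions either.
No (x, y) in the scanned range satisfies the equation.

No integer solutions with |y| ≤ 45.


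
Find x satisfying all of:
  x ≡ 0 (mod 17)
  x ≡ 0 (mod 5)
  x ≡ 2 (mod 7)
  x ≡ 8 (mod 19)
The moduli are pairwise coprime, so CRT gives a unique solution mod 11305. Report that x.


Product of moduli M = 17 · 5 · 7 · 19 = 11305.
Merge one congruence at a time:
  Start: x ≡ 0 (mod 17).
  Combine with x ≡ 0 (mod 5); new modulus lcm = 85.
    Write x = 0 + 17·t and substitute into x ≡ 0 (mod 5): 17·t ≡ 0 − 0 = 0 (mod 5).
    Reduce coefficients mod 5: 2·t ≡ 0 (mod 5).
    The inverse of 2 mod 5 is 3 (since 2·3 = 6 = 1·5 + 1), so t ≡ 3·0 = 0 ≡ 0 (mod 5).
    Then x = 0 + 17·0 = 0, valid modulo lcm(17, 5) = 85: x ≡ 0 (mod 85).
  Combine with x ≡ 2 (mod 7); new modulus lcm = 595.
    Write x = 0 + 85·t and substitute into x ≡ 2 (mod 7): 85·t ≡ 2 − 0 = 2 (mod 7).
    Reduce coefficients mod 7: 1·t ≡ 2 (mod 7).
    So t ≡ 2 (mod 7).
    Then x = 0 + 85·2 = 170, valid modulo lcm(85, 7) = 595: x ≡ 170 (mod 595).
  Combine with x ≡ 8 (mod 19); new modulus lcm = 11305.
    Write x = 170 + 595·t and substitute into x ≡ 8 (mod 19): 595·t ≡ 8 − 170 = -162 (mod 19).
    Reduce coefficients mod 19: 6·t ≡ 9 (mod 19).
    The inverse of 6 mod 19 is 16 (since 6·16 = 96 = 5·19 + 1), so t ≡ 16·9 = 144 ≡ 11 (mod 19).
    Then x = 170 + 595·11 = 6715, valid modulo lcm(595, 19) = 11305: x ≡ 6715 (mod 11305).
Verify against each original: 6715 mod 17 = 0, 6715 mod 5 = 0, 6715 mod 7 = 2, 6715 mod 19 = 8.

x ≡ 6715 (mod 11305).


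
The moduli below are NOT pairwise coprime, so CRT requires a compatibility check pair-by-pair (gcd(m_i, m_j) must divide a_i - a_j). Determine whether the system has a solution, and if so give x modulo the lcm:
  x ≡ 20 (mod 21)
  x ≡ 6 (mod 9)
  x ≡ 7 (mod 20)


Moduli 21, 9, 20 are not pairwise coprime, so CRT works modulo lcm(m_i) when all pairwise compatibility conditions hold.
Pairwise compatibility: gcd(m_i, m_j) must divide a_i - a_j for every pair.
Merge one congruence at a time:
  Start: x ≡ 20 (mod 21).
  Combine with x ≡ 6 (mod 9): gcd(21, 9) = 3, and 6 - 20 = -14 is NOT divisible by 3.
    ⇒ system is inconsistent (no integer solution).

No solution (the system is inconsistent).


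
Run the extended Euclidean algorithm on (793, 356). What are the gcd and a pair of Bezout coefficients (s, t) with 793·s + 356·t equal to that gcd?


Euclidean algorithm on (793, 356) — divide until remainder is 0:
  793 = 2 · 356 + 81
  356 = 4 · 81 + 32
  81 = 2 · 32 + 17
  32 = 1 · 17 + 15
  17 = 1 · 15 + 2
  15 = 7 · 2 + 1
  2 = 2 · 1 + 0
gcd(793, 356) = 1.
Track Bezout coefficients alongside the remainders: start with r₀ = 793 = a·1 + b·0 (s = 1, t = 0) and r₁ = 356 = a·0 + b·1 (s = 0, t = 1); each new remainder r_{k+1} = r_{k-1} − q_k·r_k inherits s_{k+1} = s_{k-1} − q_k·s_k, t_{k+1} = t_{k-1} − q_k·t_k, so r_k = a·s_k + b·t_k at every step:
  q = 2: r = 81, s = 1 − 2·0 = 1, t = 0 − 2·1 = -2  (check: 793·1 + 356·(-2) = 81)
  q = 4: r = 32, s = 0 − 4·1 = -4, t = 1 − 4·(-2) = 9  (check: 793·(-4) + 356·9 = 32)
  q = 2: r = 17, s = 1 − 2·(-4) = 9, t = -2 − 2·9 = -20  (check: 793·9 + 356·(-20) = 17)
  q = 1: r = 15, s = -4 − 1·9 = -13, t = 9 − 1·(-20) = 29  (check: 793·(-13) + 356·29 = 15)
  q = 1: r = 2, s = 9 − 1·(-13) = 22, t = -20 − 1·29 = -49  (check: 793·22 + 356·(-49) = 2)
  q = 7: r = 1, s = -13 − 7·22 = -167, t = 29 − 7·(-49) = 372  (check: 793·(-167) + 356·372 = 1)
The row with r = 1 (the gcd) gives the Bezout coefficients s = -167, t = 372.
Result: 793 · (-167) + 356 · (372) = 1.

gcd(793, 356) = 1; s = -167, t = 372 (check: 793·(-167) + 356·372 = 1).


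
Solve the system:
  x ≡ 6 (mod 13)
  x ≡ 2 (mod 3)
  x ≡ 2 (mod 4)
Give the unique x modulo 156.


Moduli 13, 3, 4 are pairwise coprime; by CRT there is a unique solution modulo M = 13 · 3 · 4 = 156.
Solve pairwise, accumulating the modulus:
  Start with x ≡ 6 (mod 13).
  Combine with x ≡ 2 (mod 3): since gcd(13, 3) = 1, we get a unique residue mod 39.
    Write x = 6 + 13·t and substitute into x ≡ 2 (mod 3): 13·t ≡ 2 − 6 = -4 (mod 3).
    Reduce coefficients mod 3: 1·t ≡ 2 (mod 3).
    So t ≡ 2 (mod 3).
    Then x = 6 + 13·2 = 32, valid modulo lcm(13, 3) = 39: x ≡ 32 (mod 39).
  Combine with x ≡ 2 (mod 4): since gcd(39, 4) = 1, we get a unique residue mod 156.
    Write x = 32 + 39·t and substitute into x ≡ 2 (mod 4): 39·t ≡ 2 − 32 = -30 (mod 4).
    Reduce coefficients mod 4: 3·t ≡ 2 (mod 4).
    The inverse of 3 mod 4 is 3 (since 3·3 = 9 = 2·4 + 1), so t ≡ 3·2 = 6 ≡ 2 (mod 4).
    Then x = 32 + 39·2 = 110, valid modulo lcm(39, 4) = 156: x ≡ 110 (mod 156).
Verify: 110 mod 13 = 6 ✓, 110 mod 3 = 2 ✓, 110 mod 4 = 2 ✓.

x ≡ 110 (mod 156).


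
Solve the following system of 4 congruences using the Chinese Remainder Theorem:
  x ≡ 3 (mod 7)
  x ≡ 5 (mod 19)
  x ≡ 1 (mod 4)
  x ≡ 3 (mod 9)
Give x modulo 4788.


Product of moduli M = 7 · 19 · 4 · 9 = 4788.
Merge one congruence at a time:
  Start: x ≡ 3 (mod 7).
  Combine with x ≡ 5 (mod 19); new modulus lcm = 133.
    Write x = 3 + 7·t and substitute into x ≡ 5 (mod 19): 7·t ≡ 5 − 3 = 2 (mod 19).
    The inverse of 7 mod 19 is 11 (since 7·11 = 77 = 4·19 + 1), so t ≡ 11·2 = 22 ≡ 3 (mod 19).
    Then x = 3 + 7·3 = 24, valid modulo lcm(7, 19) = 133: x ≡ 24 (mod 133).
  Combine with x ≡ 1 (mod 4); new modulus lcm = 532.
    Write x = 24 + 133·t and substitute into x ≡ 1 (mod 4): 133·t ≡ 1 − 24 = -23 (mod 4).
    Reduce coefficients mod 4: 1·t ≡ 1 (mod 4).
    So t ≡ 1 (mod 4).
    Then x = 24 + 133·1 = 157, valid modulo lcm(133, 4) = 532: x ≡ 157 (mod 532).
  Combine with x ≡ 3 (mod 9); new modulus lcm = 4788.
    Write x = 157 + 532·t and substitute into x ≡ 3 (mod 9): 532·t ≡ 3 − 157 = -154 (mod 9).
    Reduce coefficients mod 9: 1·t ≡ 8 (mod 9).
    So t ≡ 8 (mod 9).
    Then x = 157 + 532·8 = 4413, valid modulo lcm(532, 9) = 4788: x ≡ 4413 (mod 4788).
Verify against each original: 4413 mod 7 = 3, 4413 mod 19 = 5, 4413 mod 4 = 1, 4413 mod 9 = 3.

x ≡ 4413 (mod 4788).


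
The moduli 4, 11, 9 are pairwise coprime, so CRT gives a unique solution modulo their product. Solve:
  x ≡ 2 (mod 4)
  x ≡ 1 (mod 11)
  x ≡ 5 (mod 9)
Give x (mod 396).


Moduli 4, 11, 9 are pairwise coprime; by CRT there is a unique solution modulo M = 4 · 11 · 9 = 396.
Solve pairwise, accumulating the modulus:
  Start with x ≡ 2 (mod 4).
  Combine with x ≡ 1 (mod 11): since gcd(4, 11) = 1, we get a unique residue mod 44.
    Write x = 2 + 4·t and substitute into x ≡ 1 (mod 11): 4·t ≡ 1 − 2 = -1 (mod 11).
    Reduce coefficients mod 11: 4·t ≡ 10 (mod 11).
    The inverse of 4 mod 11 is 3 (since 4·3 = 12 = 1·11 + 1), so t ≡ 3·10 = 30 ≡ 8 (mod 11).
    Then x = 2 + 4·8 = 34, valid modulo lcm(4, 11) = 44: x ≡ 34 (mod 44).
  Combine with x ≡ 5 (mod 9): since gcd(44, 9) = 1, we get a unique residue mod 396.
    Write x = 34 + 44·t and substitute into x ≡ 5 (mod 9): 44·t ≡ 5 − 34 = -29 (mod 9).
    Reduce coefficients mod 9: 8·t ≡ 7 (mod 9).
    The inverse of 8 mod 9 is 8 (since 8·8 = 64 = 7·9 + 1), so t ≡ 8·7 = 56 ≡ 2 (mod 9).
    Then x = 34 + 44·2 = 122, valid modulo lcm(44, 9) = 396: x ≡ 122 (mod 396).
Verify: 122 mod 4 = 2 ✓, 122 mod 11 = 1 ✓, 122 mod 9 = 5 ✓.

x ≡ 122 (mod 396).


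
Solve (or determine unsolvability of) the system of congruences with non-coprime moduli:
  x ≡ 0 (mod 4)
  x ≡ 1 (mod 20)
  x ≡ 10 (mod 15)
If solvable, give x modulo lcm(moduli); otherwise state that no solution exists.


Moduli 4, 20, 15 are not pairwise coprime, so CRT works modulo lcm(m_i) when all pairwise compatibility conditions hold.
Pairwise compatibility: gcd(m_i, m_j) must divide a_i - a_j for every pair.
Merge one congruence at a time:
  Start: x ≡ 0 (mod 4).
  Combine with x ≡ 1 (mod 20): gcd(4, 20) = 4, and 1 - 0 = 1 is NOT divisible by 4.
    ⇒ system is inconsistent (no integer solution).

No solution (the system is inconsistent).


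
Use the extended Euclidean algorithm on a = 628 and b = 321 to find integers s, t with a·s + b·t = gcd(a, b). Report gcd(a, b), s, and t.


Euclidean algorithm on (628, 321) — divide until remainder is 0:
  628 = 1 · 321 + 307
  321 = 1 · 307 + 14
  307 = 21 · 14 + 13
  14 = 1 · 13 + 1
  13 = 13 · 1 + 0
gcd(628, 321) = 1.
Track Bezout coefficients alongside the remainders: start with r₀ = 628 = a·1 + b·0 (s = 1, t = 0) and r₁ = 321 = a·0 + b·1 (s = 0, t = 1); each new remainder r_{k+1} = r_{k-1} − q_k·r_k inherits s_{k+1} = s_{k-1} − q_k·s_k, t_{k+1} = t_{k-1} − q_k·t_k, so r_k = a·s_k + b·t_k at every step:
  q = 1: r = 307, s = 1 − 1·0 = 1, t = 0 − 1·1 = -1  (check: 628·1 + 321·(-1) = 307)
  q = 1: r = 14, s = 0 − 1·1 = -1, t = 1 − 1·(-1) = 2  (check: 628·(-1) + 321·2 = 14)
  q = 21: r = 13, s = 1 − 21·(-1) = 22, t = -1 − 21·2 = -43  (check: 628·22 + 321·(-43) = 13)
  q = 1: r = 1, s = -1 − 1·22 = -23, t = 2 − 1·(-43) = 45  (check: 628·(-23) + 321·45 = 1)
The row with r = 1 (the gcd) gives the Bezout coefficients s = -23, t = 45.
Result: 628 · (-23) + 321 · (45) = 1.

gcd(628, 321) = 1; s = -23, t = 45 (check: 628·(-23) + 321·45 = 1).


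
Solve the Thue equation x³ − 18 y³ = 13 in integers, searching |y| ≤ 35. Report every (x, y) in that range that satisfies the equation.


The equation is x³ - 18y³ = 13. For fixed y, x³ = 18·y³ + 13, so a solution requires the RHS to be a perfect cube.
Strategy: iterate y from -35 to 35, compute RHS = 18·y³ + 13, and check whether it is a (positive or negative) perfect cube.
Check small values of y:
  y = 0: RHS = 13 is not a perfect cube.
  y = 1: RHS = 31 is not a perfect cube.
  y = -1: RHS = -5 is not a perfect cube.
  y = 2: RHS = 157 is not a perfect cube.
  y = -2: RHS = -131 is not a perfect cube.
  y = 3: RHS = 499 is not a perfect cube.
  y = -3: RHS = -473 is not a perfect cube.
Continuing the search up to |y| = 35 finds no solutions either.
No (x, y) in the scanned range satisfies the equation.

No integer solutions with |y| ≤ 35.


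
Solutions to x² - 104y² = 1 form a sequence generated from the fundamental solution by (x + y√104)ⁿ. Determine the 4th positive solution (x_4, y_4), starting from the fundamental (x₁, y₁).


Step 1: Find the fundamental solution (x₁, y₁) of x² - 104y² = 1.
  Expand √104 as a continued fraction. a₀ = ⌊√104⌋ = 10; iterate m_{k+1} = d_k·a_k − m_k, d_{k+1} = (104 − m_{k+1}²)/d_k, a_{k+1} = ⌊(a₀ + m_{k+1})/d_{k+1}⌋ (starting m₀ = 0, d₀ = 1), with convergents p_k = a_k·p_{k-1} + p_{k-2}, q_k = a_k·q_{k-1} + q_{k-2} (p₋₁ = 1, q₋₁ = 0):
  k = 0: a₀ = 10; p₀/q₀ = 10/1; p₀² − 104·q₀² = 100 − 104 = -4.
  k = 1: m = 10, d = 4, a = ⌊(10 + 10)/4⌋ = 5; p/q = (5·10 + 1)/(5·1 + 0) = 51/5; p² − 104·q² = 2601 − 2600 = 1.
  The first convergent with p² − 104·q² = 1 gives the fundamental solution (x₁, y₁) = (51, 5).
Step 2: Apply the recurrence (x_{n+1}, y_{n+1}) = (x₁x_n + 104y₁y_n, x₁y_n + y₁x_n) repeatedly.
  From (x_1, y_1) = (51, 5): x_2 = 51·51 + 104·5·5 = 5201; y_2 = 51·5 + 5·51 = 510.
  From (x_2, y_2) = (5201, 510): x_3 = 51·5201 + 104·5·510 = 530451; y_3 = 51·510 + 5·5201 = 52015.
  From (x_3, y_3) = (530451, 52015): x_4 = 51·530451 + 104·5·52015 = 54100801; y_4 = 51·52015 + 5·530451 = 5305020.
Step 3: Verify x_4² - 104·y_4² = 2926896668841601 - 2926896668841600 = 1 (should be 1). ✓

(x_1, y_1) = (51, 5); (x_4, y_4) = (54100801, 5305020).


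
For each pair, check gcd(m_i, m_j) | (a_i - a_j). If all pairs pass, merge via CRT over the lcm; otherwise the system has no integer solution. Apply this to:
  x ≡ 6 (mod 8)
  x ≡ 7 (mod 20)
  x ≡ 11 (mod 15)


Moduli 8, 20, 15 are not pairwise coprime, so CRT works modulo lcm(m_i) when all pairwise compatibility conditions hold.
Pairwise compatibility: gcd(m_i, m_j) must divide a_i - a_j for every pair.
Merge one congruence at a time:
  Start: x ≡ 6 (mod 8).
  Combine with x ≡ 7 (mod 20): gcd(8, 20) = 4, and 7 - 6 = 1 is NOT divisible by 4.
    ⇒ system is inconsistent (no integer solution).

No solution (the system is inconsistent).


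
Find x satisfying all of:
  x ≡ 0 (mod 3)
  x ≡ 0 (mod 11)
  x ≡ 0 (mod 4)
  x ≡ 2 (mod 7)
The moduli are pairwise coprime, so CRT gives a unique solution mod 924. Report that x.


Product of moduli M = 3 · 11 · 4 · 7 = 924.
Merge one congruence at a time:
  Start: x ≡ 0 (mod 3).
  Combine with x ≡ 0 (mod 11); new modulus lcm = 33.
    Write x = 0 + 3·t and substitute into x ≡ 0 (mod 11): 3·t ≡ 0 − 0 = 0 (mod 11).
    The inverse of 3 mod 11 is 4 (since 3·4 = 12 = 1·11 + 1), so t ≡ 4·0 = 0 ≡ 0 (mod 11).
    Then x = 0 + 3·0 = 0, valid modulo lcm(3, 11) = 33: x ≡ 0 (mod 33).
  Combine with x ≡ 0 (mod 4); new modulus lcm = 132.
    Write x = 0 + 33·t and substitute into x ≡ 0 (mod 4): 33·t ≡ 0 − 0 = 0 (mod 4).
    Reduce coefficients mod 4: 1·t ≡ 0 (mod 4).
    So t ≡ 0 (mod 4).
    Then x = 0 + 33·0 = 0, valid modulo lcm(33, 4) = 132: x ≡ 0 (mod 132).
  Combine with x ≡ 2 (mod 7); new modulus lcm = 924.
    Write x = 0 + 132·t and substitute into x ≡ 2 (mod 7): 132·t ≡ 2 − 0 = 2 (mod 7).
    Reduce coefficients mod 7: 6·t ≡ 2 (mod 7).
    The inverse of 6 mod 7 is 6 (since 6·6 = 36 = 5·7 + 1), so t ≡ 6·2 = 12 ≡ 5 (mod 7).
    Then x = 0 + 132·5 = 660, valid modulo lcm(132, 7) = 924: x ≡ 660 (mod 924).
Verify against each original: 660 mod 3 = 0, 660 mod 11 = 0, 660 mod 4 = 0, 660 mod 7 = 2.

x ≡ 660 (mod 924).


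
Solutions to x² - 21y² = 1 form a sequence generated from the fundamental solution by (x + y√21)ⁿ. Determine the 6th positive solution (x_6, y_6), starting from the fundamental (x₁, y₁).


Step 1: Find the fundamental solution (x₁, y₁) of x² - 21y² = 1.
  Expand √21 as a continued fraction. a₀ = ⌊√21⌋ = 4; iterate m_{k+1} = d_k·a_k − m_k, d_{k+1} = (21 − m_{k+1}²)/d_k, a_{k+1} = ⌊(a₀ + m_{k+1})/d_{k+1}⌋ (starting m₀ = 0, d₀ = 1), with convergents p_k = a_k·p_{k-1} + p_{k-2}, q_k = a_k·q_{k-1} + q_{k-2} (p₋₁ = 1, q₋₁ = 0):
  k = 0: a₀ = 4; p₀/q₀ = 4/1; p₀² − 21·q₀² = 16 − 21 = -5.
  k = 1: m = 4, d = 5, a = ⌊(4 + 4)/5⌋ = 1; p/q = (1·4 + 1)/(1·1 + 0) = 5/1; p² − 21·q² = 25 − 21 = 4.
  k = 2: m = 1, d = 4, a = ⌊(4 + 1)/4⌋ = 1; p/q = (1·5 + 4)/(1·1 + 1) = 9/2; p² − 21·q² = 81 − 84 = -3.
  k = 3: m = 3, d = 3, a = ⌊(4 + 3)/3⌋ = 2; p/q = (2·9 + 5)/(2·2 + 1) = 23/5; p² − 21·q² = 529 − 525 = 4.
  k = 4: m = 3, d = 4, a = ⌊(4 + 3)/4⌋ = 1; p/q = (1·23 + 9)/(1·5 + 2) = 32/7; p² − 21·q² = 1024 − 1029 = -5.
  k = 5: m = 1, d = 5, a = ⌊(4 + 1)/5⌋ = 1; p/q = (1·32 + 23)/(1·7 + 5) = 55/12; p² − 21·q² = 3025 − 3024 = 1.
  The first convergent with p² − 21·q² = 1 gives the fundamental solution (x₁, y₁) = (55, 12).
Step 2: Apply the recurrence (x_{n+1}, y_{n+1}) = (x₁x_n + 21y₁y_n, x₁y_n + y₁x_n) repeatedly.
  From (x_1, y_1) = (55, 12): x_2 = 55·55 + 21·12·12 = 6049; y_2 = 55·12 + 12·55 = 1320.
  From (x_2, y_2) = (6049, 1320): x_3 = 55·6049 + 21·12·1320 = 665335; y_3 = 55·1320 + 12·6049 = 145188.
  From (x_3, y_3) = (665335, 145188): x_4 = 55·665335 + 21·12·145188 = 73180801; y_4 = 55·145188 + 12·665335 = 15969360.
  From (x_4, y_4) = (73180801, 15969360): x_5 = 55·73180801 + 21·12·15969360 = 8049222775; y_5 = 55·15969360 + 12·73180801 = 1756484412.
  From (x_5, y_5) = (8049222775, 1756484412): x_6 = 55·8049222775 + 21·12·1756484412 = 885341324449; y_6 = 55·1756484412 + 12·8049222775 = 193197315960.
Step 3: Verify x_6² - 21·y_6² = 783829260777109485153601 - 783829260777109485153600 = 1 (should be 1). ✓

(x_1, y_1) = (55, 12); (x_6, y_6) = (885341324449, 193197315960).


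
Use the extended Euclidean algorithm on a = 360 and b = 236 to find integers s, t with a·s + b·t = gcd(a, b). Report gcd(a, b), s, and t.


Euclidean algorithm on (360, 236) — divide until remainder is 0:
  360 = 1 · 236 + 124
  236 = 1 · 124 + 112
  124 = 1 · 112 + 12
  112 = 9 · 12 + 4
  12 = 3 · 4 + 0
gcd(360, 236) = 4.
Track Bezout coefficients alongside the remainders: start with r₀ = 360 = a·1 + b·0 (s = 1, t = 0) and r₁ = 236 = a·0 + b·1 (s = 0, t = 1); each new remainder r_{k+1} = r_{k-1} − q_k·r_k inherits s_{k+1} = s_{k-1} − q_k·s_k, t_{k+1} = t_{k-1} − q_k·t_k, so r_k = a·s_k + b·t_k at every step:
  q = 1: r = 124, s = 1 − 1·0 = 1, t = 0 − 1·1 = -1  (check: 360·1 + 236·(-1) = 124)
  q = 1: r = 112, s = 0 − 1·1 = -1, t = 1 − 1·(-1) = 2  (check: 360·(-1) + 236·2 = 112)
  q = 1: r = 12, s = 1 − 1·(-1) = 2, t = -1 − 1·2 = -3  (check: 360·2 + 236·(-3) = 12)
  q = 9: r = 4, s = -1 − 9·2 = -19, t = 2 − 9·(-3) = 29  (check: 360·(-19) + 236·29 = 4)
The row with r = 4 (the gcd) gives the Bezout coefficients s = -19, t = 29.
Result: 360 · (-19) + 236 · (29) = 4.

gcd(360, 236) = 4; s = -19, t = 29 (check: 360·(-19) + 236·29 = 4).


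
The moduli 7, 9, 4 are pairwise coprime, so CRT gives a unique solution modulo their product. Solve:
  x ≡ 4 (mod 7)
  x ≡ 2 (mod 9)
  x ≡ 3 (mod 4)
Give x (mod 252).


Moduli 7, 9, 4 are pairwise coprime; by CRT there is a unique solution modulo M = 7 · 9 · 4 = 252.
Solve pairwise, accumulating the modulus:
  Start with x ≡ 4 (mod 7).
  Combine with x ≡ 2 (mod 9): since gcd(7, 9) = 1, we get a unique residue mod 63.
    Write x = 4 + 7·t and substitute into x ≡ 2 (mod 9): 7·t ≡ 2 − 4 = -2 (mod 9).
    Reduce coefficients mod 9: 7·t ≡ 7 (mod 9).
    The inverse of 7 mod 9 is 4 (since 7·4 = 28 = 3·9 + 1), so t ≡ 4·7 = 28 ≡ 1 (mod 9).
    Then x = 4 + 7·1 = 11, valid modulo lcm(7, 9) = 63: x ≡ 11 (mod 63).
  Combine with x ≡ 3 (mod 4): since gcd(63, 4) = 1, we get a unique residue mod 252.
    Write x = 11 + 63·t and substitute into x ≡ 3 (mod 4): 63·t ≡ 3 − 11 = -8 (mod 4).
    Reduce coefficients mod 4: 3·t ≡ 0 (mod 4).
    The inverse of 3 mod 4 is 3 (since 3·3 = 9 = 2·4 + 1), so t ≡ 3·0 = 0 ≡ 0 (mod 4).
    Then x = 11 + 63·0 = 11, valid modulo lcm(63, 4) = 252: x ≡ 11 (mod 252).
Verify: 11 mod 7 = 4 ✓, 11 mod 9 = 2 ✓, 11 mod 4 = 3 ✓.

x ≡ 11 (mod 252).


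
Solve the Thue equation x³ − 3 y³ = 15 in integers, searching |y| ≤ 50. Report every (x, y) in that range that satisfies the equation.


The equation is x³ - 3y³ = 15. For fixed y, x³ = 3·y³ + 15, so a solution requires the RHS to be a perfect cube.
Strategy: iterate y from -50 to 50, compute RHS = 3·y³ + 15, and check whether it is a (positive or negative) perfect cube.
Check small values of y:
  y = 0: RHS = 15 is not a perfect cube.
  y = 1: RHS = 18 is not a perfect cube.
  y = -1: RHS = 12 is not a perfect cube.
  y = 2: RHS = 39 is not a perfect cube.
  y = -2: RHS = -9 is not a perfect cube.
  y = 3: RHS = 96 is not a perfect cube.
  y = -3: RHS = -66 is not a perfect cube.
Continuing the search up to |y| = 50 finds no solutions either.
No (x, y) in the scanned range satisfies the equation.

No integer solutions with |y| ≤ 50.


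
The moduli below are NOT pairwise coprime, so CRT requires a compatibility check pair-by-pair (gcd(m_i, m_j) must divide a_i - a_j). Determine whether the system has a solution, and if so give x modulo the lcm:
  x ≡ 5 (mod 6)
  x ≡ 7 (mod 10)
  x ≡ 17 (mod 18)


Moduli 6, 10, 18 are not pairwise coprime, so CRT works modulo lcm(m_i) when all pairwise compatibility conditions hold.
Pairwise compatibility: gcd(m_i, m_j) must divide a_i - a_j for every pair.
Merge one congruence at a time:
  Start: x ≡ 5 (mod 6).
  Combine with x ≡ 7 (mod 10): gcd(6, 10) = 2; 7 - 5 = 2, which IS divisible by 2, so compatible.
    Write x = 5 + 6·t and substitute into x ≡ 7 (mod 10): 6·t ≡ 7 − 5 = 2 (mod 10).
    Divide the congruence (and modulus) by g = 2: 3·t ≡ 1 (mod 5).
    The inverse of 3 mod 5 is 2 (since 3·2 = 6 = 1·5 + 1), so t ≡ 2·1 = 2 ≡ 2 (mod 5).
    Then x = 5 + 6·2 = 17, valid modulo lcm(6, 10) = 30: x ≡ 17 (mod 30).
  Combine with x ≡ 17 (mod 18): gcd(30, 18) = 6; 17 - 17 = 0, which IS divisible by 6, so compatible.
    Write x = 17 + 30·t and substitute into x ≡ 17 (mod 18): 30·t ≡ 17 − 17 = 0 (mod 18).
    Divide the congruence (and modulus) by g = 6: 5·t ≡ 0 (mod 3).
    Reduce coefficients mod 3: 2·t ≡ 0 (mod 3).
    The inverse of 2 mod 3 is 2 (since 2·2 = 4 = 1·3 + 1), so t ≡ 2·0 = 0 ≡ 0 (mod 3).
    Then x = 17 + 30·0 = 17, valid modulo lcm(30, 18) = 90: x ≡ 17 (mod 90).
Verify: 17 mod 6 = 5, 17 mod 10 = 7, 17 mod 18 = 17.

x ≡ 17 (mod 90).


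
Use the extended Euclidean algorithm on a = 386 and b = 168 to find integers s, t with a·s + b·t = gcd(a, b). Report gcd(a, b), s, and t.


Euclidean algorithm on (386, 168) — divide until remainder is 0:
  386 = 2 · 168 + 50
  168 = 3 · 50 + 18
  50 = 2 · 18 + 14
  18 = 1 · 14 + 4
  14 = 3 · 4 + 2
  4 = 2 · 2 + 0
gcd(386, 168) = 2.
Track Bezout coefficients alongside the remainders: start with r₀ = 386 = a·1 + b·0 (s = 1, t = 0) and r₁ = 168 = a·0 + b·1 (s = 0, t = 1); each new remainder r_{k+1} = r_{k-1} − q_k·r_k inherits s_{k+1} = s_{k-1} − q_k·s_k, t_{k+1} = t_{k-1} − q_k·t_k, so r_k = a·s_k + b·t_k at every step:
  q = 2: r = 50, s = 1 − 2·0 = 1, t = 0 − 2·1 = -2  (check: 386·1 + 168·(-2) = 50)
  q = 3: r = 18, s = 0 − 3·1 = -3, t = 1 − 3·(-2) = 7  (check: 386·(-3) + 168·7 = 18)
  q = 2: r = 14, s = 1 − 2·(-3) = 7, t = -2 − 2·7 = -16  (check: 386·7 + 168·(-16) = 14)
  q = 1: r = 4, s = -3 − 1·7 = -10, t = 7 − 1·(-16) = 23  (check: 386·(-10) + 168·23 = 4)
  q = 3: r = 2, s = 7 − 3·(-10) = 37, t = -16 − 3·23 = -85  (check: 386·37 + 168·(-85) = 2)
The row with r = 2 (the gcd) gives the Bezout coefficients s = 37, t = -85.
Result: 386 · (37) + 168 · (-85) = 2.

gcd(386, 168) = 2; s = 37, t = -85 (check: 386·37 + 168·(-85) = 2).


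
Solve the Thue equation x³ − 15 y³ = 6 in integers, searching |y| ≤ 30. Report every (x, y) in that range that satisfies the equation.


The equation is x³ - 15y³ = 6. For fixed y, x³ = 15·y³ + 6, so a solution requires the RHS to be a perfect cube.
Strategy: iterate y from -30 to 30, compute RHS = 15·y³ + 6, and check whether it is a (positive or negative) perfect cube.
Check small values of y:
  y = 0: RHS = 6 is not a perfect cube.
  y = 1: RHS = 21 is not a perfect cube.
  y = -1: RHS = -9 is not a perfect cube.
  y = 2: RHS = 126 is not a perfect cube.
  y = -2: RHS = -114 is not a perfect cube.
  y = 3: RHS = 411 is not a perfect cube.
  y = -3: RHS = -399 is not a perfect cube.
Continuing the search up to |y| = 30 finds no solutions either.
No (x, y) in the scanned range satisfies the equation.

No integer solutions with |y| ≤ 30.


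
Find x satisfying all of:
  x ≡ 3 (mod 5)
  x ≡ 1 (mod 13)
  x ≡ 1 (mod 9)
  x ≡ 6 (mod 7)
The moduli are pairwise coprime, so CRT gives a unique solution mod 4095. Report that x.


Product of moduli M = 5 · 13 · 9 · 7 = 4095.
Merge one congruence at a time:
  Start: x ≡ 3 (mod 5).
  Combine with x ≡ 1 (mod 13); new modulus lcm = 65.
    Write x = 3 + 5·t and substitute into x ≡ 1 (mod 13): 5·t ≡ 1 − 3 = -2 (mod 13).
    Reduce coefficients mod 13: 5·t ≡ 11 (mod 13).
    The inverse of 5 mod 13 is 8 (since 5·8 = 40 = 3·13 + 1), so t ≡ 8·11 = 88 ≡ 10 (mod 13).
    Then x = 3 + 5·10 = 53, valid modulo lcm(5, 13) = 65: x ≡ 53 (mod 65).
  Combine with x ≡ 1 (mod 9); new modulus lcm = 585.
    Write x = 53 + 65·t and substitute into x ≡ 1 (mod 9): 65·t ≡ 1 − 53 = -52 (mod 9).
    Reduce coefficients mod 9: 2·t ≡ 2 (mod 9).
    The inverse of 2 mod 9 is 5 (since 2·5 = 10 = 1·9 + 1), so t ≡ 5·2 = 10 ≡ 1 (mod 9).
    Then x = 53 + 65·1 = 118, valid modulo lcm(65, 9) = 585: x ≡ 118 (mod 585).
  Combine with x ≡ 6 (mod 7); new modulus lcm = 4095.
    Write x = 118 + 585·t and substitute into x ≡ 6 (mod 7): 585·t ≡ 6 − 118 = -112 (mod 7).
    Reduce coefficients mod 7: 4·t ≡ 0 (mod 7).
    The inverse of 4 mod 7 is 2 (since 4·2 = 8 = 1·7 + 1), so t ≡ 2·0 = 0 ≡ 0 (mod 7).
    Then x = 118 + 585·0 = 118, valid modulo lcm(585, 7) = 4095: x ≡ 118 (mod 4095).
Verify against each original: 118 mod 5 = 3, 118 mod 13 = 1, 118 mod 9 = 1, 118 mod 7 = 6.

x ≡ 118 (mod 4095).


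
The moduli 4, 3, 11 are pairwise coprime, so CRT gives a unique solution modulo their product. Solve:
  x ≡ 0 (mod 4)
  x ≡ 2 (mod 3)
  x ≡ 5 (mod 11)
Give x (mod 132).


Moduli 4, 3, 11 are pairwise coprime; by CRT there is a unique solution modulo M = 4 · 3 · 11 = 132.
Solve pairwise, accumulating the modulus:
  Start with x ≡ 0 (mod 4).
  Combine with x ≡ 2 (mod 3): since gcd(4, 3) = 1, we get a unique residue mod 12.
    Write x = 0 + 4·t and substitute into x ≡ 2 (mod 3): 4·t ≡ 2 − 0 = 2 (mod 3).
    Reduce coefficients mod 3: 1·t ≡ 2 (mod 3).
    So t ≡ 2 (mod 3).
    Then x = 0 + 4·2 = 8, valid modulo lcm(4, 3) = 12: x ≡ 8 (mod 12).
  Combine with x ≡ 5 (mod 11): since gcd(12, 11) = 1, we get a unique residue mod 132.
    Write x = 8 + 12·t and substitute into x ≡ 5 (mod 11): 12·t ≡ 5 − 8 = -3 (mod 11).
    Reduce coefficients mod 11: 1·t ≡ 8 (mod 11).
    So t ≡ 8 (mod 11).
    Then x = 8 + 12·8 = 104, valid modulo lcm(12, 11) = 132: x ≡ 104 (mod 132).
Verify: 104 mod 4 = 0 ✓, 104 mod 3 = 2 ✓, 104 mod 11 = 5 ✓.

x ≡ 104 (mod 132).


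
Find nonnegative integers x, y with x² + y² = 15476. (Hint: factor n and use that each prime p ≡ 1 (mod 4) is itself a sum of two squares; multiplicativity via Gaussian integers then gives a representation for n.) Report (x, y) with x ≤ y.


Step 1: Factor n = 15476 = 2^2 · 53 · 73.
Step 2: Check the mod-4 condition on each prime factor: 2 = 2 (special); 53 ≡ 1 (mod 4), exponent 1; 73 ≡ 1 (mod 4), exponent 1.
All primes ≡ 3 (mod 4) appear to even exponent (or don't appear), so by the two-squares theorem n IS expressible as a sum of two squares.
Step 3: Build a representation. Group n = k² · m with k = 2 and m = 53 · 73 = 3869 (a product of primes ≡ 1 (mod 4)); a representation of m scales to one of n via (k·x)² + (k·y)² = k²(x² + y²). Each prime p ≡ 1 (mod 4) is itself a sum of two squares; find a² by testing p − a² for a perfect square:
  53: 53 − 1² = 52, 53 − 2² = 49 = 7² ⇒ 53 = 2² + 7².
  73: 73 − 1² = 72, 73 − 2² = 69, 73 − 3² = 64 = 8² ⇒ 73 = 3² + 8².
  Combine using the Brahmagupta–Fibonacci identity (a² + b²)(c² + d²) = (ac − bd)² + (ad + bc)² = (ac + bd)² + (ad − bc)²:
  53 · 73 = 3869: from (2² + 7²)(3² + 8²), take (2·3 − 7·8, 2·8 + 7·3) = (6 − 56, 16 + 21) = (-50, 37); dropping signs (only squares matter) gives (50, 37); check 50² + 37² = 2500 + 1369 = 3869 ✓.
  Scale by k = 2: (2·50, 2·37) = (100, 74).
Step 4: Order so x ≤ y and verify: 74² + 100² = 5476 + 10000 = 15476 = n. ✓

n = 15476 = 74² + 100² (one valid representation with x ≤ y).
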